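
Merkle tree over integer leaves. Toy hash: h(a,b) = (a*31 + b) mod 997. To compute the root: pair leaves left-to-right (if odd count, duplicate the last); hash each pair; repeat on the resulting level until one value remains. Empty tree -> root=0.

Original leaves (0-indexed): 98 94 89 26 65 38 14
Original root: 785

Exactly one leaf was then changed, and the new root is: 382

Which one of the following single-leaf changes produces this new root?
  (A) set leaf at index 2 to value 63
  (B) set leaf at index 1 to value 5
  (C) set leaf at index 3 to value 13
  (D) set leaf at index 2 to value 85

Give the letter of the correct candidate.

Answer: C

Derivation:
Original leaves: [98, 94, 89, 26, 65, 38, 14]
Target new root: 382
Try each candidate change and compute the resulting root:
Candidate A: set leaf[2] = 63 -> leaves = [98, 94, 63, 26, 65, 38, 14]
  L0: [98, 94, 63, 26, 65, 38, 14]
  L1: h(98,94)=(98*31+94)%997=141 h(63,26)=(63*31+26)%997=982 h(65,38)=(65*31+38)%997=59 h(14,14)=(14*31+14)%997=448 -> [141, 982, 59, 448]
  L2: h(141,982)=(141*31+982)%997=368 h(59,448)=(59*31+448)%997=283 -> [368, 283]
  L3: h(368,283)=(368*31+283)%997=724 -> [724]
  root = 724 != target 382
Candidate B: set leaf[1] = 5 -> leaves = [98, 5, 89, 26, 65, 38, 14]
  L0: [98, 5, 89, 26, 65, 38, 14]
  L1: h(98,5)=(98*31+5)%997=52 h(89,26)=(89*31+26)%997=791 h(65,38)=(65*31+38)%997=59 h(14,14)=(14*31+14)%997=448 -> [52, 791, 59, 448]
  L2: h(52,791)=(52*31+791)%997=409 h(59,448)=(59*31+448)%997=283 -> [409, 283]
  L3: h(409,283)=(409*31+283)%997=1 -> [1]
  root = 1 != target 382
Candidate C: set leaf[3] = 13 -> leaves = [98, 94, 89, 13, 65, 38, 14]
  L0: [98, 94, 89, 13, 65, 38, 14]
  L1: h(98,94)=(98*31+94)%997=141 h(89,13)=(89*31+13)%997=778 h(65,38)=(65*31+38)%997=59 h(14,14)=(14*31+14)%997=448 -> [141, 778, 59, 448]
  L2: h(141,778)=(141*31+778)%997=164 h(59,448)=(59*31+448)%997=283 -> [164, 283]
  L3: h(164,283)=(164*31+283)%997=382 -> [382]
  root = 382 == target 382  ** MATCH **
Candidate D: set leaf[2] = 85 -> leaves = [98, 94, 85, 26, 65, 38, 14]
  L0: [98, 94, 85, 26, 65, 38, 14]
  L1: h(98,94)=(98*31+94)%997=141 h(85,26)=(85*31+26)%997=667 h(65,38)=(65*31+38)%997=59 h(14,14)=(14*31+14)%997=448 -> [141, 667, 59, 448]
  L2: h(141,667)=(141*31+667)%997=53 h(59,448)=(59*31+448)%997=283 -> [53, 283]
  L3: h(53,283)=(53*31+283)%997=929 -> [929]
  root = 929 != target 382
Candidate C produces the target root.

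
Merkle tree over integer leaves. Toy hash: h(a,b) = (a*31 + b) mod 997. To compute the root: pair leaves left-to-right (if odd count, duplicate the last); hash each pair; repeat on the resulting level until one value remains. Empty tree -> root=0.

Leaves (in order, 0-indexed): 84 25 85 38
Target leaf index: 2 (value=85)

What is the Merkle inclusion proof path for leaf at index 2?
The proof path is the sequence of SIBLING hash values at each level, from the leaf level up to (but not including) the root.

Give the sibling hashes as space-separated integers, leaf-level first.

Answer: 38 635

Derivation:
L0 (leaves): [84, 25, 85, 38], target index=2
L1: h(84,25)=(84*31+25)%997=635 [pair 0] h(85,38)=(85*31+38)%997=679 [pair 1] -> [635, 679]
  Sibling for proof at L0: 38
L2: h(635,679)=(635*31+679)%997=424 [pair 0] -> [424]
  Sibling for proof at L1: 635
Root: 424
Proof path (sibling hashes from leaf to root): [38, 635]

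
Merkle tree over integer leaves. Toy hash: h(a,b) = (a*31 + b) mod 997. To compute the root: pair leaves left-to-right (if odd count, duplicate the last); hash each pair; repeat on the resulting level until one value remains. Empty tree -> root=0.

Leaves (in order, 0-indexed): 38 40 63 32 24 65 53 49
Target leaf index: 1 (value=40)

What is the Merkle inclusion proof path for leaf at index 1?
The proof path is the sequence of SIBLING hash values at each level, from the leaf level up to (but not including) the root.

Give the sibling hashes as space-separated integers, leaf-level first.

Answer: 38 988 849

Derivation:
L0 (leaves): [38, 40, 63, 32, 24, 65, 53, 49], target index=1
L1: h(38,40)=(38*31+40)%997=221 [pair 0] h(63,32)=(63*31+32)%997=988 [pair 1] h(24,65)=(24*31+65)%997=809 [pair 2] h(53,49)=(53*31+49)%997=695 [pair 3] -> [221, 988, 809, 695]
  Sibling for proof at L0: 38
L2: h(221,988)=(221*31+988)%997=860 [pair 0] h(809,695)=(809*31+695)%997=849 [pair 1] -> [860, 849]
  Sibling for proof at L1: 988
L3: h(860,849)=(860*31+849)%997=590 [pair 0] -> [590]
  Sibling for proof at L2: 849
Root: 590
Proof path (sibling hashes from leaf to root): [38, 988, 849]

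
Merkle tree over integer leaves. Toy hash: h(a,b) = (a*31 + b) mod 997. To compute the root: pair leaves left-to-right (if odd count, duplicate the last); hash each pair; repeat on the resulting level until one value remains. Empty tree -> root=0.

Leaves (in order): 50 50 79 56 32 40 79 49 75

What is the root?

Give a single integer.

Answer: 975

Derivation:
L0: [50, 50, 79, 56, 32, 40, 79, 49, 75]
L1: h(50,50)=(50*31+50)%997=603 h(79,56)=(79*31+56)%997=511 h(32,40)=(32*31+40)%997=35 h(79,49)=(79*31+49)%997=504 h(75,75)=(75*31+75)%997=406 -> [603, 511, 35, 504, 406]
L2: h(603,511)=(603*31+511)%997=261 h(35,504)=(35*31+504)%997=592 h(406,406)=(406*31+406)%997=31 -> [261, 592, 31]
L3: h(261,592)=(261*31+592)%997=707 h(31,31)=(31*31+31)%997=992 -> [707, 992]
L4: h(707,992)=(707*31+992)%997=975 -> [975]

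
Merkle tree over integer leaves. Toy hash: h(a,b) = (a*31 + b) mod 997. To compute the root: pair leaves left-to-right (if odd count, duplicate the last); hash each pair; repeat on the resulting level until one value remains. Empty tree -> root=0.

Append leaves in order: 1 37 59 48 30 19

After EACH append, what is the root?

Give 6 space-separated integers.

Answer: 1 68 8 994 717 365

Derivation:
After append 1 (leaves=[1]):
  L0: [1]
  root=1
After append 37 (leaves=[1, 37]):
  L0: [1, 37]
  L1: h(1,37)=(1*31+37)%997=68 -> [68]
  root=68
After append 59 (leaves=[1, 37, 59]):
  L0: [1, 37, 59]
  L1: h(1,37)=(1*31+37)%997=68 h(59,59)=(59*31+59)%997=891 -> [68, 891]
  L2: h(68,891)=(68*31+891)%997=8 -> [8]
  root=8
After append 48 (leaves=[1, 37, 59, 48]):
  L0: [1, 37, 59, 48]
  L1: h(1,37)=(1*31+37)%997=68 h(59,48)=(59*31+48)%997=880 -> [68, 880]
  L2: h(68,880)=(68*31+880)%997=994 -> [994]
  root=994
After append 30 (leaves=[1, 37, 59, 48, 30]):
  L0: [1, 37, 59, 48, 30]
  L1: h(1,37)=(1*31+37)%997=68 h(59,48)=(59*31+48)%997=880 h(30,30)=(30*31+30)%997=960 -> [68, 880, 960]
  L2: h(68,880)=(68*31+880)%997=994 h(960,960)=(960*31+960)%997=810 -> [994, 810]
  L3: h(994,810)=(994*31+810)%997=717 -> [717]
  root=717
After append 19 (leaves=[1, 37, 59, 48, 30, 19]):
  L0: [1, 37, 59, 48, 30, 19]
  L1: h(1,37)=(1*31+37)%997=68 h(59,48)=(59*31+48)%997=880 h(30,19)=(30*31+19)%997=949 -> [68, 880, 949]
  L2: h(68,880)=(68*31+880)%997=994 h(949,949)=(949*31+949)%997=458 -> [994, 458]
  L3: h(994,458)=(994*31+458)%997=365 -> [365]
  root=365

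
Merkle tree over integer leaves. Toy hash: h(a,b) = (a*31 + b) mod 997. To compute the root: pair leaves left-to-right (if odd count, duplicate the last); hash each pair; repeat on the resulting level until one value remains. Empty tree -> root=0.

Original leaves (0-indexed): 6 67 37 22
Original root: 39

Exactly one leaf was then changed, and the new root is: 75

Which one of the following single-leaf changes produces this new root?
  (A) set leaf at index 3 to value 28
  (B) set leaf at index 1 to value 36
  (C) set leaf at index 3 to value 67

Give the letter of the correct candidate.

Original leaves: [6, 67, 37, 22]
Target new root: 75
Try each candidate change and compute the resulting root:
Candidate A: set leaf[3] = 28 -> leaves = [6, 67, 37, 28]
  L0: [6, 67, 37, 28]
  L1: h(6,67)=(6*31+67)%997=253 h(37,28)=(37*31+28)%997=178 -> [253, 178]
  L2: h(253,178)=(253*31+178)%997=45 -> [45]
  root = 45 != target 75
Candidate B: set leaf[1] = 36 -> leaves = [6, 36, 37, 22]
  L0: [6, 36, 37, 22]
  L1: h(6,36)=(6*31+36)%997=222 h(37,22)=(37*31+22)%997=172 -> [222, 172]
  L2: h(222,172)=(222*31+172)%997=75 -> [75]
  root = 75 == target 75  ** MATCH **
Candidate C: set leaf[3] = 67 -> leaves = [6, 67, 37, 67]
  L0: [6, 67, 37, 67]
  L1: h(6,67)=(6*31+67)%997=253 h(37,67)=(37*31+67)%997=217 -> [253, 217]
  L2: h(253,217)=(253*31+217)%997=84 -> [84]
  root = 84 != target 75
Candidate B produces the target root.

Answer: B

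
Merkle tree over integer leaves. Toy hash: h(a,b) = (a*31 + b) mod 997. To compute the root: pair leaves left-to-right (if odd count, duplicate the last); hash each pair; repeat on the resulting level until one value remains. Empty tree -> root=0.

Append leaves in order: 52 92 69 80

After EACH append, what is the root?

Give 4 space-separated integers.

Answer: 52 707 197 208

Derivation:
After append 52 (leaves=[52]):
  L0: [52]
  root=52
After append 92 (leaves=[52, 92]):
  L0: [52, 92]
  L1: h(52,92)=(52*31+92)%997=707 -> [707]
  root=707
After append 69 (leaves=[52, 92, 69]):
  L0: [52, 92, 69]
  L1: h(52,92)=(52*31+92)%997=707 h(69,69)=(69*31+69)%997=214 -> [707, 214]
  L2: h(707,214)=(707*31+214)%997=197 -> [197]
  root=197
After append 80 (leaves=[52, 92, 69, 80]):
  L0: [52, 92, 69, 80]
  L1: h(52,92)=(52*31+92)%997=707 h(69,80)=(69*31+80)%997=225 -> [707, 225]
  L2: h(707,225)=(707*31+225)%997=208 -> [208]
  root=208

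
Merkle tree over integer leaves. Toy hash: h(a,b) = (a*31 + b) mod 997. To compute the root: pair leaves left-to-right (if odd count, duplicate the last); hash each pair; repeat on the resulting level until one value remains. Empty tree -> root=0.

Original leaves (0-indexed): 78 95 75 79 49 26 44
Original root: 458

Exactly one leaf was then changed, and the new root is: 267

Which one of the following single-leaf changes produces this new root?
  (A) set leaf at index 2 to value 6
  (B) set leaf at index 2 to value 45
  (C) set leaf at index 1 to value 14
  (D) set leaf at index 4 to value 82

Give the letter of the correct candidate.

Answer: D

Derivation:
Original leaves: [78, 95, 75, 79, 49, 26, 44]
Target new root: 267
Try each candidate change and compute the resulting root:
Candidate A: set leaf[2] = 6 -> leaves = [78, 95, 6, 79, 49, 26, 44]
  L0: [78, 95, 6, 79, 49, 26, 44]
  L1: h(78,95)=(78*31+95)%997=519 h(6,79)=(6*31+79)%997=265 h(49,26)=(49*31+26)%997=548 h(44,44)=(44*31+44)%997=411 -> [519, 265, 548, 411]
  L2: h(519,265)=(519*31+265)%997=402 h(548,411)=(548*31+411)%997=450 -> [402, 450]
  L3: h(402,450)=(402*31+450)%997=948 -> [948]
  root = 948 != target 267
Candidate B: set leaf[2] = 45 -> leaves = [78, 95, 45, 79, 49, 26, 44]
  L0: [78, 95, 45, 79, 49, 26, 44]
  L1: h(78,95)=(78*31+95)%997=519 h(45,79)=(45*31+79)%997=477 h(49,26)=(49*31+26)%997=548 h(44,44)=(44*31+44)%997=411 -> [519, 477, 548, 411]
  L2: h(519,477)=(519*31+477)%997=614 h(548,411)=(548*31+411)%997=450 -> [614, 450]
  L3: h(614,450)=(614*31+450)%997=541 -> [541]
  root = 541 != target 267
Candidate C: set leaf[1] = 14 -> leaves = [78, 14, 75, 79, 49, 26, 44]
  L0: [78, 14, 75, 79, 49, 26, 44]
  L1: h(78,14)=(78*31+14)%997=438 h(75,79)=(75*31+79)%997=410 h(49,26)=(49*31+26)%997=548 h(44,44)=(44*31+44)%997=411 -> [438, 410, 548, 411]
  L2: h(438,410)=(438*31+410)%997=30 h(548,411)=(548*31+411)%997=450 -> [30, 450]
  L3: h(30,450)=(30*31+450)%997=383 -> [383]
  root = 383 != target 267
Candidate D: set leaf[4] = 82 -> leaves = [78, 95, 75, 79, 82, 26, 44]
  L0: [78, 95, 75, 79, 82, 26, 44]
  L1: h(78,95)=(78*31+95)%997=519 h(75,79)=(75*31+79)%997=410 h(82,26)=(82*31+26)%997=574 h(44,44)=(44*31+44)%997=411 -> [519, 410, 574, 411]
  L2: h(519,410)=(519*31+410)%997=547 h(574,411)=(574*31+411)%997=259 -> [547, 259]
  L3: h(547,259)=(547*31+259)%997=267 -> [267]
  root = 267 == target 267  ** MATCH **
Candidate D produces the target root.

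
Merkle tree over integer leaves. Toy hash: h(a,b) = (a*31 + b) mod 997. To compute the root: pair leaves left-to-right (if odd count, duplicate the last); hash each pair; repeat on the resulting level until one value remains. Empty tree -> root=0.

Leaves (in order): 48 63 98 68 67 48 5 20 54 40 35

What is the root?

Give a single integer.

L0: [48, 63, 98, 68, 67, 48, 5, 20, 54, 40, 35]
L1: h(48,63)=(48*31+63)%997=554 h(98,68)=(98*31+68)%997=115 h(67,48)=(67*31+48)%997=131 h(5,20)=(5*31+20)%997=175 h(54,40)=(54*31+40)%997=717 h(35,35)=(35*31+35)%997=123 -> [554, 115, 131, 175, 717, 123]
L2: h(554,115)=(554*31+115)%997=340 h(131,175)=(131*31+175)%997=248 h(717,123)=(717*31+123)%997=416 -> [340, 248, 416]
L3: h(340,248)=(340*31+248)%997=818 h(416,416)=(416*31+416)%997=351 -> [818, 351]
L4: h(818,351)=(818*31+351)%997=784 -> [784]

Answer: 784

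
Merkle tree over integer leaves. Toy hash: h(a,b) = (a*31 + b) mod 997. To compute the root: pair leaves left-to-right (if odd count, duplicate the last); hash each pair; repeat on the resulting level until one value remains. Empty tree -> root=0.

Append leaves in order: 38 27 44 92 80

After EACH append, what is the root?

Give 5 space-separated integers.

Answer: 38 208 877 925 925

Derivation:
After append 38 (leaves=[38]):
  L0: [38]
  root=38
After append 27 (leaves=[38, 27]):
  L0: [38, 27]
  L1: h(38,27)=(38*31+27)%997=208 -> [208]
  root=208
After append 44 (leaves=[38, 27, 44]):
  L0: [38, 27, 44]
  L1: h(38,27)=(38*31+27)%997=208 h(44,44)=(44*31+44)%997=411 -> [208, 411]
  L2: h(208,411)=(208*31+411)%997=877 -> [877]
  root=877
After append 92 (leaves=[38, 27, 44, 92]):
  L0: [38, 27, 44, 92]
  L1: h(38,27)=(38*31+27)%997=208 h(44,92)=(44*31+92)%997=459 -> [208, 459]
  L2: h(208,459)=(208*31+459)%997=925 -> [925]
  root=925
After append 80 (leaves=[38, 27, 44, 92, 80]):
  L0: [38, 27, 44, 92, 80]
  L1: h(38,27)=(38*31+27)%997=208 h(44,92)=(44*31+92)%997=459 h(80,80)=(80*31+80)%997=566 -> [208, 459, 566]
  L2: h(208,459)=(208*31+459)%997=925 h(566,566)=(566*31+566)%997=166 -> [925, 166]
  L3: h(925,166)=(925*31+166)%997=925 -> [925]
  root=925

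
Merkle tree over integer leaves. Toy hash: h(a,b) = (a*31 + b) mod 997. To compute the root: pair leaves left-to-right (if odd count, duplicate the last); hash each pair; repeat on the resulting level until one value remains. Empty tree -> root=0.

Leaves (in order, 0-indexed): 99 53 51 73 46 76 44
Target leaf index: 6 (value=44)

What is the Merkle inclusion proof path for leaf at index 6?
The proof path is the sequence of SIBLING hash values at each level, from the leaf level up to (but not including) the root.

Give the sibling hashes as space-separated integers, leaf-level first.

Answer: 44 505 730

Derivation:
L0 (leaves): [99, 53, 51, 73, 46, 76, 44], target index=6
L1: h(99,53)=(99*31+53)%997=131 [pair 0] h(51,73)=(51*31+73)%997=657 [pair 1] h(46,76)=(46*31+76)%997=505 [pair 2] h(44,44)=(44*31+44)%997=411 [pair 3] -> [131, 657, 505, 411]
  Sibling for proof at L0: 44
L2: h(131,657)=(131*31+657)%997=730 [pair 0] h(505,411)=(505*31+411)%997=114 [pair 1] -> [730, 114]
  Sibling for proof at L1: 505
L3: h(730,114)=(730*31+114)%997=810 [pair 0] -> [810]
  Sibling for proof at L2: 730
Root: 810
Proof path (sibling hashes from leaf to root): [44, 505, 730]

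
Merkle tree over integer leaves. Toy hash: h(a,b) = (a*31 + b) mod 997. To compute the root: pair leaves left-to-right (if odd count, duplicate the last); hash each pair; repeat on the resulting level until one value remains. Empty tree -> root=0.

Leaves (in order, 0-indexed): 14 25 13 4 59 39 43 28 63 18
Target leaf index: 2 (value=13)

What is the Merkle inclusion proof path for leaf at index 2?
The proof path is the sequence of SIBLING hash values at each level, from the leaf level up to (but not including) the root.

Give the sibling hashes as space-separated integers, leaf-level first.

L0 (leaves): [14, 25, 13, 4, 59, 39, 43, 28, 63, 18], target index=2
L1: h(14,25)=(14*31+25)%997=459 [pair 0] h(13,4)=(13*31+4)%997=407 [pair 1] h(59,39)=(59*31+39)%997=871 [pair 2] h(43,28)=(43*31+28)%997=364 [pair 3] h(63,18)=(63*31+18)%997=974 [pair 4] -> [459, 407, 871, 364, 974]
  Sibling for proof at L0: 4
L2: h(459,407)=(459*31+407)%997=678 [pair 0] h(871,364)=(871*31+364)%997=446 [pair 1] h(974,974)=(974*31+974)%997=261 [pair 2] -> [678, 446, 261]
  Sibling for proof at L1: 459
L3: h(678,446)=(678*31+446)%997=527 [pair 0] h(261,261)=(261*31+261)%997=376 [pair 1] -> [527, 376]
  Sibling for proof at L2: 446
L4: h(527,376)=(527*31+376)%997=761 [pair 0] -> [761]
  Sibling for proof at L3: 376
Root: 761
Proof path (sibling hashes from leaf to root): [4, 459, 446, 376]

Answer: 4 459 446 376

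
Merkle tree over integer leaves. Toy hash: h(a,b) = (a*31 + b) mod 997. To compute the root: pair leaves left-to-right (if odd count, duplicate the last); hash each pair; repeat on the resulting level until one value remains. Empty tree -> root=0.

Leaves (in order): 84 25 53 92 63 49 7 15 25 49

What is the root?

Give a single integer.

L0: [84, 25, 53, 92, 63, 49, 7, 15, 25, 49]
L1: h(84,25)=(84*31+25)%997=635 h(53,92)=(53*31+92)%997=738 h(63,49)=(63*31+49)%997=8 h(7,15)=(7*31+15)%997=232 h(25,49)=(25*31+49)%997=824 -> [635, 738, 8, 232, 824]
L2: h(635,738)=(635*31+738)%997=483 h(8,232)=(8*31+232)%997=480 h(824,824)=(824*31+824)%997=446 -> [483, 480, 446]
L3: h(483,480)=(483*31+480)%997=498 h(446,446)=(446*31+446)%997=314 -> [498, 314]
L4: h(498,314)=(498*31+314)%997=797 -> [797]

Answer: 797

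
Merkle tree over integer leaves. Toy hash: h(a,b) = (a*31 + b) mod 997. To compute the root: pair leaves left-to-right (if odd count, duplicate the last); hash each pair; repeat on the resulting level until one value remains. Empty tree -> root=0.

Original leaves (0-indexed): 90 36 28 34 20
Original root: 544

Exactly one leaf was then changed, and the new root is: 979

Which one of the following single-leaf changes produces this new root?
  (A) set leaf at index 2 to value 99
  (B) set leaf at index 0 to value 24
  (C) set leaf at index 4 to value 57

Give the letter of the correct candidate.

Original leaves: [90, 36, 28, 34, 20]
Target new root: 979
Try each candidate change and compute the resulting root:
Candidate A: set leaf[2] = 99 -> leaves = [90, 36, 99, 34, 20]
  L0: [90, 36, 99, 34, 20]
  L1: h(90,36)=(90*31+36)%997=832 h(99,34)=(99*31+34)%997=112 h(20,20)=(20*31+20)%997=640 -> [832, 112, 640]
  L2: h(832,112)=(832*31+112)%997=979 h(640,640)=(640*31+640)%997=540 -> [979, 540]
  L3: h(979,540)=(979*31+540)%997=979 -> [979]
  root = 979 == target 979  ** MATCH **
Candidate B: set leaf[0] = 24 -> leaves = [24, 36, 28, 34, 20]
  L0: [24, 36, 28, 34, 20]
  L1: h(24,36)=(24*31+36)%997=780 h(28,34)=(28*31+34)%997=902 h(20,20)=(20*31+20)%997=640 -> [780, 902, 640]
  L2: h(780,902)=(780*31+902)%997=157 h(640,640)=(640*31+640)%997=540 -> [157, 540]
  L3: h(157,540)=(157*31+540)%997=422 -> [422]
  root = 422 != target 979
Candidate C: set leaf[4] = 57 -> leaves = [90, 36, 28, 34, 57]
  L0: [90, 36, 28, 34, 57]
  L1: h(90,36)=(90*31+36)%997=832 h(28,34)=(28*31+34)%997=902 h(57,57)=(57*31+57)%997=827 -> [832, 902, 827]
  L2: h(832,902)=(832*31+902)%997=772 h(827,827)=(827*31+827)%997=542 -> [772, 542]
  L3: h(772,542)=(772*31+542)%997=546 -> [546]
  root = 546 != target 979
Candidate A produces the target root.

Answer: A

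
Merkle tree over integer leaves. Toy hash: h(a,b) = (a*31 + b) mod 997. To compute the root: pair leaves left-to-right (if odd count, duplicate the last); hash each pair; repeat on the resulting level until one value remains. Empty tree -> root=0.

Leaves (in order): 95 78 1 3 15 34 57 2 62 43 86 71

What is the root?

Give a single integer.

Answer: 929

Derivation:
L0: [95, 78, 1, 3, 15, 34, 57, 2, 62, 43, 86, 71]
L1: h(95,78)=(95*31+78)%997=32 h(1,3)=(1*31+3)%997=34 h(15,34)=(15*31+34)%997=499 h(57,2)=(57*31+2)%997=772 h(62,43)=(62*31+43)%997=968 h(86,71)=(86*31+71)%997=743 -> [32, 34, 499, 772, 968, 743]
L2: h(32,34)=(32*31+34)%997=29 h(499,772)=(499*31+772)%997=289 h(968,743)=(968*31+743)%997=841 -> [29, 289, 841]
L3: h(29,289)=(29*31+289)%997=191 h(841,841)=(841*31+841)%997=990 -> [191, 990]
L4: h(191,990)=(191*31+990)%997=929 -> [929]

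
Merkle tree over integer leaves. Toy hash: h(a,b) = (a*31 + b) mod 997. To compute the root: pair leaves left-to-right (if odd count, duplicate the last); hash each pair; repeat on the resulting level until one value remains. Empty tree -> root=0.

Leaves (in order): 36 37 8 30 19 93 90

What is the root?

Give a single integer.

L0: [36, 37, 8, 30, 19, 93, 90]
L1: h(36,37)=(36*31+37)%997=156 h(8,30)=(8*31+30)%997=278 h(19,93)=(19*31+93)%997=682 h(90,90)=(90*31+90)%997=886 -> [156, 278, 682, 886]
L2: h(156,278)=(156*31+278)%997=129 h(682,886)=(682*31+886)%997=94 -> [129, 94]
L3: h(129,94)=(129*31+94)%997=105 -> [105]

Answer: 105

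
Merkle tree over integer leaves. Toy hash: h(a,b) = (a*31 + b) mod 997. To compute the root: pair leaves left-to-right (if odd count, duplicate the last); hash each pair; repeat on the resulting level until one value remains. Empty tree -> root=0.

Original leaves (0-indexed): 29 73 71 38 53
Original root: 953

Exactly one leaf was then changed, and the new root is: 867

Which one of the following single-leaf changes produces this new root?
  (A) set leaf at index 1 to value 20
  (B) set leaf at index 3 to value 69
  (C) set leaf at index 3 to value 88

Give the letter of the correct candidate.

Original leaves: [29, 73, 71, 38, 53]
Target new root: 867
Try each candidate change and compute the resulting root:
Candidate A: set leaf[1] = 20 -> leaves = [29, 20, 71, 38, 53]
  L0: [29, 20, 71, 38, 53]
  L1: h(29,20)=(29*31+20)%997=919 h(71,38)=(71*31+38)%997=245 h(53,53)=(53*31+53)%997=699 -> [919, 245, 699]
  L2: h(919,245)=(919*31+245)%997=818 h(699,699)=(699*31+699)%997=434 -> [818, 434]
  L3: h(818,434)=(818*31+434)%997=867 -> [867]
  root = 867 == target 867  ** MATCH **
Candidate B: set leaf[3] = 69 -> leaves = [29, 73, 71, 69, 53]
  L0: [29, 73, 71, 69, 53]
  L1: h(29,73)=(29*31+73)%997=972 h(71,69)=(71*31+69)%997=276 h(53,53)=(53*31+53)%997=699 -> [972, 276, 699]
  L2: h(972,276)=(972*31+276)%997=498 h(699,699)=(699*31+699)%997=434 -> [498, 434]
  L3: h(498,434)=(498*31+434)%997=917 -> [917]
  root = 917 != target 867
Candidate C: set leaf[3] = 88 -> leaves = [29, 73, 71, 88, 53]
  L0: [29, 73, 71, 88, 53]
  L1: h(29,73)=(29*31+73)%997=972 h(71,88)=(71*31+88)%997=295 h(53,53)=(53*31+53)%997=699 -> [972, 295, 699]
  L2: h(972,295)=(972*31+295)%997=517 h(699,699)=(699*31+699)%997=434 -> [517, 434]
  L3: h(517,434)=(517*31+434)%997=509 -> [509]
  root = 509 != target 867
Candidate A produces the target root.

Answer: A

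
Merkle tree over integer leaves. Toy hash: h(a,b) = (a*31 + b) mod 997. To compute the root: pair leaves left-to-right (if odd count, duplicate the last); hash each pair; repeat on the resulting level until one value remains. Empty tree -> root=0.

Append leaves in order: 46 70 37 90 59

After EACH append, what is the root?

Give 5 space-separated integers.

After append 46 (leaves=[46]):
  L0: [46]
  root=46
After append 70 (leaves=[46, 70]):
  L0: [46, 70]
  L1: h(46,70)=(46*31+70)%997=499 -> [499]
  root=499
After append 37 (leaves=[46, 70, 37]):
  L0: [46, 70, 37]
  L1: h(46,70)=(46*31+70)%997=499 h(37,37)=(37*31+37)%997=187 -> [499, 187]
  L2: h(499,187)=(499*31+187)%997=701 -> [701]
  root=701
After append 90 (leaves=[46, 70, 37, 90]):
  L0: [46, 70, 37, 90]
  L1: h(46,70)=(46*31+70)%997=499 h(37,90)=(37*31+90)%997=240 -> [499, 240]
  L2: h(499,240)=(499*31+240)%997=754 -> [754]
  root=754
After append 59 (leaves=[46, 70, 37, 90, 59]):
  L0: [46, 70, 37, 90, 59]
  L1: h(46,70)=(46*31+70)%997=499 h(37,90)=(37*31+90)%997=240 h(59,59)=(59*31+59)%997=891 -> [499, 240, 891]
  L2: h(499,240)=(499*31+240)%997=754 h(891,891)=(891*31+891)%997=596 -> [754, 596]
  L3: h(754,596)=(754*31+596)%997=42 -> [42]
  root=42

Answer: 46 499 701 754 42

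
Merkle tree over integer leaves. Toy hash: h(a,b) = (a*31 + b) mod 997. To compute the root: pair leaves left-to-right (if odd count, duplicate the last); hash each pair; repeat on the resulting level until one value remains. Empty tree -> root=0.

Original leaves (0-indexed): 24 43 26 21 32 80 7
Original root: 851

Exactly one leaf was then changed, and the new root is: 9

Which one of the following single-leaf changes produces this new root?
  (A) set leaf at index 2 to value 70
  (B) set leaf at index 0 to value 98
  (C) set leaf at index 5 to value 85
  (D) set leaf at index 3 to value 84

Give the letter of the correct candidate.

Answer: C

Derivation:
Original leaves: [24, 43, 26, 21, 32, 80, 7]
Target new root: 9
Try each candidate change and compute the resulting root:
Candidate A: set leaf[2] = 70 -> leaves = [24, 43, 70, 21, 32, 80, 7]
  L0: [24, 43, 70, 21, 32, 80, 7]
  L1: h(24,43)=(24*31+43)%997=787 h(70,21)=(70*31+21)%997=197 h(32,80)=(32*31+80)%997=75 h(7,7)=(7*31+7)%997=224 -> [787, 197, 75, 224]
  L2: h(787,197)=(787*31+197)%997=666 h(75,224)=(75*31+224)%997=555 -> [666, 555]
  L3: h(666,555)=(666*31+555)%997=264 -> [264]
  root = 264 != target 9
Candidate B: set leaf[0] = 98 -> leaves = [98, 43, 26, 21, 32, 80, 7]
  L0: [98, 43, 26, 21, 32, 80, 7]
  L1: h(98,43)=(98*31+43)%997=90 h(26,21)=(26*31+21)%997=827 h(32,80)=(32*31+80)%997=75 h(7,7)=(7*31+7)%997=224 -> [90, 827, 75, 224]
  L2: h(90,827)=(90*31+827)%997=626 h(75,224)=(75*31+224)%997=555 -> [626, 555]
  L3: h(626,555)=(626*31+555)%997=21 -> [21]
  root = 21 != target 9
Candidate C: set leaf[5] = 85 -> leaves = [24, 43, 26, 21, 32, 85, 7]
  L0: [24, 43, 26, 21, 32, 85, 7]
  L1: h(24,43)=(24*31+43)%997=787 h(26,21)=(26*31+21)%997=827 h(32,85)=(32*31+85)%997=80 h(7,7)=(7*31+7)%997=224 -> [787, 827, 80, 224]
  L2: h(787,827)=(787*31+827)%997=299 h(80,224)=(80*31+224)%997=710 -> [299, 710]
  L3: h(299,710)=(299*31+710)%997=9 -> [9]
  root = 9 == target 9  ** MATCH **
Candidate D: set leaf[3] = 84 -> leaves = [24, 43, 26, 84, 32, 80, 7]
  L0: [24, 43, 26, 84, 32, 80, 7]
  L1: h(24,43)=(24*31+43)%997=787 h(26,84)=(26*31+84)%997=890 h(32,80)=(32*31+80)%997=75 h(7,7)=(7*31+7)%997=224 -> [787, 890, 75, 224]
  L2: h(787,890)=(787*31+890)%997=362 h(75,224)=(75*31+224)%997=555 -> [362, 555]
  L3: h(362,555)=(362*31+555)%997=810 -> [810]
  root = 810 != target 9
Candidate C produces the target root.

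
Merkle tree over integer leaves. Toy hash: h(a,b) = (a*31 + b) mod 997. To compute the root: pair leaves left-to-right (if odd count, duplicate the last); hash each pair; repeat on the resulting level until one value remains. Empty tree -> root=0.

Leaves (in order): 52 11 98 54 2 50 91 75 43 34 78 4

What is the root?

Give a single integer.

Answer: 517

Derivation:
L0: [52, 11, 98, 54, 2, 50, 91, 75, 43, 34, 78, 4]
L1: h(52,11)=(52*31+11)%997=626 h(98,54)=(98*31+54)%997=101 h(2,50)=(2*31+50)%997=112 h(91,75)=(91*31+75)%997=902 h(43,34)=(43*31+34)%997=370 h(78,4)=(78*31+4)%997=428 -> [626, 101, 112, 902, 370, 428]
L2: h(626,101)=(626*31+101)%997=564 h(112,902)=(112*31+902)%997=386 h(370,428)=(370*31+428)%997=931 -> [564, 386, 931]
L3: h(564,386)=(564*31+386)%997=921 h(931,931)=(931*31+931)%997=879 -> [921, 879]
L4: h(921,879)=(921*31+879)%997=517 -> [517]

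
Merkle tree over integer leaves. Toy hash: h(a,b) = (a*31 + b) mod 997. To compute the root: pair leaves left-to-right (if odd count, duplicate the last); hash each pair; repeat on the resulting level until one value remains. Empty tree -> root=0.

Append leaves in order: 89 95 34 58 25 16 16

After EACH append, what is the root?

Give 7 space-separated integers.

After append 89 (leaves=[89]):
  L0: [89]
  root=89
After append 95 (leaves=[89, 95]):
  L0: [89, 95]
  L1: h(89,95)=(89*31+95)%997=860 -> [860]
  root=860
After append 34 (leaves=[89, 95, 34]):
  L0: [89, 95, 34]
  L1: h(89,95)=(89*31+95)%997=860 h(34,34)=(34*31+34)%997=91 -> [860, 91]
  L2: h(860,91)=(860*31+91)%997=829 -> [829]
  root=829
After append 58 (leaves=[89, 95, 34, 58]):
  L0: [89, 95, 34, 58]
  L1: h(89,95)=(89*31+95)%997=860 h(34,58)=(34*31+58)%997=115 -> [860, 115]
  L2: h(860,115)=(860*31+115)%997=853 -> [853]
  root=853
After append 25 (leaves=[89, 95, 34, 58, 25]):
  L0: [89, 95, 34, 58, 25]
  L1: h(89,95)=(89*31+95)%997=860 h(34,58)=(34*31+58)%997=115 h(25,25)=(25*31+25)%997=800 -> [860, 115, 800]
  L2: h(860,115)=(860*31+115)%997=853 h(800,800)=(800*31+800)%997=675 -> [853, 675]
  L3: h(853,675)=(853*31+675)%997=199 -> [199]
  root=199
After append 16 (leaves=[89, 95, 34, 58, 25, 16]):
  L0: [89, 95, 34, 58, 25, 16]
  L1: h(89,95)=(89*31+95)%997=860 h(34,58)=(34*31+58)%997=115 h(25,16)=(25*31+16)%997=791 -> [860, 115, 791]
  L2: h(860,115)=(860*31+115)%997=853 h(791,791)=(791*31+791)%997=387 -> [853, 387]
  L3: h(853,387)=(853*31+387)%997=908 -> [908]
  root=908
After append 16 (leaves=[89, 95, 34, 58, 25, 16, 16]):
  L0: [89, 95, 34, 58, 25, 16, 16]
  L1: h(89,95)=(89*31+95)%997=860 h(34,58)=(34*31+58)%997=115 h(25,16)=(25*31+16)%997=791 h(16,16)=(16*31+16)%997=512 -> [860, 115, 791, 512]
  L2: h(860,115)=(860*31+115)%997=853 h(791,512)=(791*31+512)%997=108 -> [853, 108]
  L3: h(853,108)=(853*31+108)%997=629 -> [629]
  root=629

Answer: 89 860 829 853 199 908 629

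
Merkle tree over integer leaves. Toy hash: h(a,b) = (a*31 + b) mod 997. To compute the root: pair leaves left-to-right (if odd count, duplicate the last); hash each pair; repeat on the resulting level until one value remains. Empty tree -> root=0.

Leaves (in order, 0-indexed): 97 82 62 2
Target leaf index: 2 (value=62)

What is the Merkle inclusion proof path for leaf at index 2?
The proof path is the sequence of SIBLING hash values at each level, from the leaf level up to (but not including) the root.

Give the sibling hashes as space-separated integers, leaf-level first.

L0 (leaves): [97, 82, 62, 2], target index=2
L1: h(97,82)=(97*31+82)%997=98 [pair 0] h(62,2)=(62*31+2)%997=927 [pair 1] -> [98, 927]
  Sibling for proof at L0: 2
L2: h(98,927)=(98*31+927)%997=974 [pair 0] -> [974]
  Sibling for proof at L1: 98
Root: 974
Proof path (sibling hashes from leaf to root): [2, 98]

Answer: 2 98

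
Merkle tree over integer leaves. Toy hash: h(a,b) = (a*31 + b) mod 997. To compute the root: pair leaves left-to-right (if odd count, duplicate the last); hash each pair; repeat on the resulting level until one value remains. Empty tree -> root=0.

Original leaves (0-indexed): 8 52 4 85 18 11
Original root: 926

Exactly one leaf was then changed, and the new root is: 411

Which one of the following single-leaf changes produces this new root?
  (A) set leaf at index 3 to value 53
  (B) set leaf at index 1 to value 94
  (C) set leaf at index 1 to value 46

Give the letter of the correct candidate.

Original leaves: [8, 52, 4, 85, 18, 11]
Target new root: 411
Try each candidate change and compute the resulting root:
Candidate A: set leaf[3] = 53 -> leaves = [8, 52, 4, 53, 18, 11]
  L0: [8, 52, 4, 53, 18, 11]
  L1: h(8,52)=(8*31+52)%997=300 h(4,53)=(4*31+53)%997=177 h(18,11)=(18*31+11)%997=569 -> [300, 177, 569]
  L2: h(300,177)=(300*31+177)%997=504 h(569,569)=(569*31+569)%997=262 -> [504, 262]
  L3: h(504,262)=(504*31+262)%997=931 -> [931]
  root = 931 != target 411
Candidate B: set leaf[1] = 94 -> leaves = [8, 94, 4, 85, 18, 11]
  L0: [8, 94, 4, 85, 18, 11]
  L1: h(8,94)=(8*31+94)%997=342 h(4,85)=(4*31+85)%997=209 h(18,11)=(18*31+11)%997=569 -> [342, 209, 569]
  L2: h(342,209)=(342*31+209)%997=841 h(569,569)=(569*31+569)%997=262 -> [841, 262]
  L3: h(841,262)=(841*31+262)%997=411 -> [411]
  root = 411 == target 411  ** MATCH **
Candidate C: set leaf[1] = 46 -> leaves = [8, 46, 4, 85, 18, 11]
  L0: [8, 46, 4, 85, 18, 11]
  L1: h(8,46)=(8*31+46)%997=294 h(4,85)=(4*31+85)%997=209 h(18,11)=(18*31+11)%997=569 -> [294, 209, 569]
  L2: h(294,209)=(294*31+209)%997=350 h(569,569)=(569*31+569)%997=262 -> [350, 262]
  L3: h(350,262)=(350*31+262)%997=145 -> [145]
  root = 145 != target 411
Candidate B produces the target root.

Answer: B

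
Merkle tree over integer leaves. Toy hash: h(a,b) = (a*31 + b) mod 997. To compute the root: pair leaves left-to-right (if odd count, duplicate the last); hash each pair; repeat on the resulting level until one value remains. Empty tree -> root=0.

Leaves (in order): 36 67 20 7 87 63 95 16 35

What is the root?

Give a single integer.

Answer: 896

Derivation:
L0: [36, 67, 20, 7, 87, 63, 95, 16, 35]
L1: h(36,67)=(36*31+67)%997=186 h(20,7)=(20*31+7)%997=627 h(87,63)=(87*31+63)%997=766 h(95,16)=(95*31+16)%997=967 h(35,35)=(35*31+35)%997=123 -> [186, 627, 766, 967, 123]
L2: h(186,627)=(186*31+627)%997=411 h(766,967)=(766*31+967)%997=785 h(123,123)=(123*31+123)%997=945 -> [411, 785, 945]
L3: h(411,785)=(411*31+785)%997=565 h(945,945)=(945*31+945)%997=330 -> [565, 330]
L4: h(565,330)=(565*31+330)%997=896 -> [896]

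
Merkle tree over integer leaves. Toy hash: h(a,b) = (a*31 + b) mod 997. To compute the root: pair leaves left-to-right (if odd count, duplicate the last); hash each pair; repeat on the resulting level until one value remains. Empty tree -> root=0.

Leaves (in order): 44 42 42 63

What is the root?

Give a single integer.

L0: [44, 42, 42, 63]
L1: h(44,42)=(44*31+42)%997=409 h(42,63)=(42*31+63)%997=368 -> [409, 368]
L2: h(409,368)=(409*31+368)%997=86 -> [86]

Answer: 86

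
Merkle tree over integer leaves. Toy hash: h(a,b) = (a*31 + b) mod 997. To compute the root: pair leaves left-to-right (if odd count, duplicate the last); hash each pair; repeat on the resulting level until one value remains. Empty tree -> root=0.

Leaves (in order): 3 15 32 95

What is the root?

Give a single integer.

Answer: 447

Derivation:
L0: [3, 15, 32, 95]
L1: h(3,15)=(3*31+15)%997=108 h(32,95)=(32*31+95)%997=90 -> [108, 90]
L2: h(108,90)=(108*31+90)%997=447 -> [447]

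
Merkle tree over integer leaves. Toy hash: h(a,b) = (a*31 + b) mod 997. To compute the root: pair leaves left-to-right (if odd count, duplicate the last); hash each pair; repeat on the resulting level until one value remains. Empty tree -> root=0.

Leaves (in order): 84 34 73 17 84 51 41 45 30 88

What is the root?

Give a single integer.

L0: [84, 34, 73, 17, 84, 51, 41, 45, 30, 88]
L1: h(84,34)=(84*31+34)%997=644 h(73,17)=(73*31+17)%997=286 h(84,51)=(84*31+51)%997=661 h(41,45)=(41*31+45)%997=319 h(30,88)=(30*31+88)%997=21 -> [644, 286, 661, 319, 21]
L2: h(644,286)=(644*31+286)%997=310 h(661,319)=(661*31+319)%997=870 h(21,21)=(21*31+21)%997=672 -> [310, 870, 672]
L3: h(310,870)=(310*31+870)%997=510 h(672,672)=(672*31+672)%997=567 -> [510, 567]
L4: h(510,567)=(510*31+567)%997=425 -> [425]

Answer: 425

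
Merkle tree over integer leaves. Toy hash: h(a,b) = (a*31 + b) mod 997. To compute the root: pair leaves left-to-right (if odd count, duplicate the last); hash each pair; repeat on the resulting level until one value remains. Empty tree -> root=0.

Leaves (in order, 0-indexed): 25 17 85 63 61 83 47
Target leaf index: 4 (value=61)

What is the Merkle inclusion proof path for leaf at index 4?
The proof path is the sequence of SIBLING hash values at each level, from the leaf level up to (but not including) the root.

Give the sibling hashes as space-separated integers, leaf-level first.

Answer: 83 507 331

Derivation:
L0 (leaves): [25, 17, 85, 63, 61, 83, 47], target index=4
L1: h(25,17)=(25*31+17)%997=792 [pair 0] h(85,63)=(85*31+63)%997=704 [pair 1] h(61,83)=(61*31+83)%997=977 [pair 2] h(47,47)=(47*31+47)%997=507 [pair 3] -> [792, 704, 977, 507]
  Sibling for proof at L0: 83
L2: h(792,704)=(792*31+704)%997=331 [pair 0] h(977,507)=(977*31+507)%997=884 [pair 1] -> [331, 884]
  Sibling for proof at L1: 507
L3: h(331,884)=(331*31+884)%997=178 [pair 0] -> [178]
  Sibling for proof at L2: 331
Root: 178
Proof path (sibling hashes from leaf to root): [83, 507, 331]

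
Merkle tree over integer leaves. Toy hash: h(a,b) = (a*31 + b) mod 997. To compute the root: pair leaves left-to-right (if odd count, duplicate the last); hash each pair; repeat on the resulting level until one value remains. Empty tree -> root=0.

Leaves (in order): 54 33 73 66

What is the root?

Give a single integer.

Answer: 411

Derivation:
L0: [54, 33, 73, 66]
L1: h(54,33)=(54*31+33)%997=710 h(73,66)=(73*31+66)%997=335 -> [710, 335]
L2: h(710,335)=(710*31+335)%997=411 -> [411]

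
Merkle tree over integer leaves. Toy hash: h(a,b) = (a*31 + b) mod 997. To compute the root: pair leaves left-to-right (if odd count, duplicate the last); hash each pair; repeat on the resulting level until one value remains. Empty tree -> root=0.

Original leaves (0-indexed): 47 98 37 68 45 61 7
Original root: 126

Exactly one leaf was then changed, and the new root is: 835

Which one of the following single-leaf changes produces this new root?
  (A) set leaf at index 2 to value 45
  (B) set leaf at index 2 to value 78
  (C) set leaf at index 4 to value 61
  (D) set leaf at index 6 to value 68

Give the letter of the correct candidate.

Answer: A

Derivation:
Original leaves: [47, 98, 37, 68, 45, 61, 7]
Target new root: 835
Try each candidate change and compute the resulting root:
Candidate A: set leaf[2] = 45 -> leaves = [47, 98, 45, 68, 45, 61, 7]
  L0: [47, 98, 45, 68, 45, 61, 7]
  L1: h(47,98)=(47*31+98)%997=558 h(45,68)=(45*31+68)%997=466 h(45,61)=(45*31+61)%997=459 h(7,7)=(7*31+7)%997=224 -> [558, 466, 459, 224]
  L2: h(558,466)=(558*31+466)%997=815 h(459,224)=(459*31+224)%997=495 -> [815, 495]
  L3: h(815,495)=(815*31+495)%997=835 -> [835]
  root = 835 == target 835  ** MATCH **
Candidate B: set leaf[2] = 78 -> leaves = [47, 98, 78, 68, 45, 61, 7]
  L0: [47, 98, 78, 68, 45, 61, 7]
  L1: h(47,98)=(47*31+98)%997=558 h(78,68)=(78*31+68)%997=492 h(45,61)=(45*31+61)%997=459 h(7,7)=(7*31+7)%997=224 -> [558, 492, 459, 224]
  L2: h(558,492)=(558*31+492)%997=841 h(459,224)=(459*31+224)%997=495 -> [841, 495]
  L3: h(841,495)=(841*31+495)%997=644 -> [644]
  root = 644 != target 835
Candidate C: set leaf[4] = 61 -> leaves = [47, 98, 37, 68, 61, 61, 7]
  L0: [47, 98, 37, 68, 61, 61, 7]
  L1: h(47,98)=(47*31+98)%997=558 h(37,68)=(37*31+68)%997=218 h(61,61)=(61*31+61)%997=955 h(7,7)=(7*31+7)%997=224 -> [558, 218, 955, 224]
  L2: h(558,218)=(558*31+218)%997=567 h(955,224)=(955*31+224)%997=916 -> [567, 916]
  L3: h(567,916)=(567*31+916)%997=547 -> [547]
  root = 547 != target 835
Candidate D: set leaf[6] = 68 -> leaves = [47, 98, 37, 68, 45, 61, 68]
  L0: [47, 98, 37, 68, 45, 61, 68]
  L1: h(47,98)=(47*31+98)%997=558 h(37,68)=(37*31+68)%997=218 h(45,61)=(45*31+61)%997=459 h(68,68)=(68*31+68)%997=182 -> [558, 218, 459, 182]
  L2: h(558,218)=(558*31+218)%997=567 h(459,182)=(459*31+182)%997=453 -> [567, 453]
  L3: h(567,453)=(567*31+453)%997=84 -> [84]
  root = 84 != target 835
Candidate A produces the target root.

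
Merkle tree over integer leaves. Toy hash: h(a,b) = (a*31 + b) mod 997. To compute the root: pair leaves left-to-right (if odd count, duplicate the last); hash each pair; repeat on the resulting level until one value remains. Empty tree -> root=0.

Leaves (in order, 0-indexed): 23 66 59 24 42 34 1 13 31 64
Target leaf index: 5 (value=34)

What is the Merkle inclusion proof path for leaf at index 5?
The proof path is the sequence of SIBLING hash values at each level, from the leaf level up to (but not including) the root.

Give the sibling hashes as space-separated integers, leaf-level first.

L0 (leaves): [23, 66, 59, 24, 42, 34, 1, 13, 31, 64], target index=5
L1: h(23,66)=(23*31+66)%997=779 [pair 0] h(59,24)=(59*31+24)%997=856 [pair 1] h(42,34)=(42*31+34)%997=339 [pair 2] h(1,13)=(1*31+13)%997=44 [pair 3] h(31,64)=(31*31+64)%997=28 [pair 4] -> [779, 856, 339, 44, 28]
  Sibling for proof at L0: 42
L2: h(779,856)=(779*31+856)%997=80 [pair 0] h(339,44)=(339*31+44)%997=583 [pair 1] h(28,28)=(28*31+28)%997=896 [pair 2] -> [80, 583, 896]
  Sibling for proof at L1: 44
L3: h(80,583)=(80*31+583)%997=72 [pair 0] h(896,896)=(896*31+896)%997=756 [pair 1] -> [72, 756]
  Sibling for proof at L2: 80
L4: h(72,756)=(72*31+756)%997=994 [pair 0] -> [994]
  Sibling for proof at L3: 756
Root: 994
Proof path (sibling hashes from leaf to root): [42, 44, 80, 756]

Answer: 42 44 80 756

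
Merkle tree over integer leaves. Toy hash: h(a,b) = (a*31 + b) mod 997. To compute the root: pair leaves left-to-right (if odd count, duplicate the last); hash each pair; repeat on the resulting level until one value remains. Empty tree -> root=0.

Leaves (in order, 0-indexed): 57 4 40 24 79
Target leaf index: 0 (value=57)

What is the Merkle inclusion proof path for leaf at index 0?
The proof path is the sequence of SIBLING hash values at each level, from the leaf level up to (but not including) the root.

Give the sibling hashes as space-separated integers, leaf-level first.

Answer: 4 267 139

Derivation:
L0 (leaves): [57, 4, 40, 24, 79], target index=0
L1: h(57,4)=(57*31+4)%997=774 [pair 0] h(40,24)=(40*31+24)%997=267 [pair 1] h(79,79)=(79*31+79)%997=534 [pair 2] -> [774, 267, 534]
  Sibling for proof at L0: 4
L2: h(774,267)=(774*31+267)%997=333 [pair 0] h(534,534)=(534*31+534)%997=139 [pair 1] -> [333, 139]
  Sibling for proof at L1: 267
L3: h(333,139)=(333*31+139)%997=492 [pair 0] -> [492]
  Sibling for proof at L2: 139
Root: 492
Proof path (sibling hashes from leaf to root): [4, 267, 139]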